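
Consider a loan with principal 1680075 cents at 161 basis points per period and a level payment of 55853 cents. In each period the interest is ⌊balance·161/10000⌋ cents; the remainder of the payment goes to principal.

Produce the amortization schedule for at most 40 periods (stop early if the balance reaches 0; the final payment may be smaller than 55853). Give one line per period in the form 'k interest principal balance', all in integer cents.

1. interest=⌊1680075·161/10000⌋=27049; principal=55853-27049=28804; balance=1680075-28804=1651271
2. interest=⌊1651271·161/10000⌋=26585; principal=55853-26585=29268; balance=1651271-29268=1622003
3. interest=⌊1622003·161/10000⌋=26114; principal=55853-26114=29739; balance=1622003-29739=1592264
4. interest=⌊1592264·161/10000⌋=25635; principal=55853-25635=30218; balance=1592264-30218=1562046
5. interest=⌊1562046·161/10000⌋=25148; principal=55853-25148=30705; balance=1562046-30705=1531341
6. interest=⌊1531341·161/10000⌋=24654; principal=55853-24654=31199; balance=1531341-31199=1500142
7. interest=⌊1500142·161/10000⌋=24152; principal=55853-24152=31701; balance=1500142-31701=1468441
8. interest=⌊1468441·161/10000⌋=23641; principal=55853-23641=32212; balance=1468441-32212=1436229
9. interest=⌊1436229·161/10000⌋=23123; principal=55853-23123=32730; balance=1436229-32730=1403499
10. interest=⌊1403499·161/10000⌋=22596; principal=55853-22596=33257; balance=1403499-33257=1370242
11. interest=⌊1370242·161/10000⌋=22060; principal=55853-22060=33793; balance=1370242-33793=1336449
12. interest=⌊1336449·161/10000⌋=21516; principal=55853-21516=34337; balance=1336449-34337=1302112
13. interest=⌊1302112·161/10000⌋=20964; principal=55853-20964=34889; balance=1302112-34889=1267223
14. interest=⌊1267223·161/10000⌋=20402; principal=55853-20402=35451; balance=1267223-35451=1231772
15. interest=⌊1231772·161/10000⌋=19831; principal=55853-19831=36022; balance=1231772-36022=1195750
16. interest=⌊1195750·161/10000⌋=19251; principal=55853-19251=36602; balance=1195750-36602=1159148
17. interest=⌊1159148·161/10000⌋=18662; principal=55853-18662=37191; balance=1159148-37191=1121957
18. interest=⌊1121957·161/10000⌋=18063; principal=55853-18063=37790; balance=1121957-37790=1084167
19. interest=⌊1084167·161/10000⌋=17455; principal=55853-17455=38398; balance=1084167-38398=1045769
20. interest=⌊1045769·161/10000⌋=16836; principal=55853-16836=39017; balance=1045769-39017=1006752
21. interest=⌊1006752·161/10000⌋=16208; principal=55853-16208=39645; balance=1006752-39645=967107
22. interest=⌊967107·161/10000⌋=15570; principal=55853-15570=40283; balance=967107-40283=926824
23. interest=⌊926824·161/10000⌋=14921; principal=55853-14921=40932; balance=926824-40932=885892
24. interest=⌊885892·161/10000⌋=14262; principal=55853-14262=41591; balance=885892-41591=844301
25. interest=⌊844301·161/10000⌋=13593; principal=55853-13593=42260; balance=844301-42260=802041
26. interest=⌊802041·161/10000⌋=12912; principal=55853-12912=42941; balance=802041-42941=759100
27. interest=⌊759100·161/10000⌋=12221; principal=55853-12221=43632; balance=759100-43632=715468
28. interest=⌊715468·161/10000⌋=11519; principal=55853-11519=44334; balance=715468-44334=671134
29. interest=⌊671134·161/10000⌋=10805; principal=55853-10805=45048; balance=671134-45048=626086
30. interest=⌊626086·161/10000⌋=10079; principal=55853-10079=45774; balance=626086-45774=580312
31. interest=⌊580312·161/10000⌋=9343; principal=55853-9343=46510; balance=580312-46510=533802
32. interest=⌊533802·161/10000⌋=8594; principal=55853-8594=47259; balance=533802-47259=486543
33. interest=⌊486543·161/10000⌋=7833; principal=55853-7833=48020; balance=486543-48020=438523
34. interest=⌊438523·161/10000⌋=7060; principal=55853-7060=48793; balance=438523-48793=389730
35. interest=⌊389730·161/10000⌋=6274; principal=55853-6274=49579; balance=389730-49579=340151
36. interest=⌊340151·161/10000⌋=5476; principal=55853-5476=50377; balance=340151-50377=289774
37. interest=⌊289774·161/10000⌋=4665; principal=55853-4665=51188; balance=289774-51188=238586
38. interest=⌊238586·161/10000⌋=3841; principal=55853-3841=52012; balance=238586-52012=186574
39. interest=⌊186574·161/10000⌋=3003; principal=55853-3003=52850; balance=186574-52850=133724
40. interest=⌊133724·161/10000⌋=2152; principal=55853-2152=53701; balance=133724-53701=80023

1 27049 28804 1651271
2 26585 29268 1622003
3 26114 29739 1592264
4 25635 30218 1562046
5 25148 30705 1531341
6 24654 31199 1500142
7 24152 31701 1468441
8 23641 32212 1436229
9 23123 32730 1403499
10 22596 33257 1370242
11 22060 33793 1336449
12 21516 34337 1302112
13 20964 34889 1267223
14 20402 35451 1231772
15 19831 36022 1195750
16 19251 36602 1159148
17 18662 37191 1121957
18 18063 37790 1084167
19 17455 38398 1045769
20 16836 39017 1006752
21 16208 39645 967107
22 15570 40283 926824
23 14921 40932 885892
24 14262 41591 844301
25 13593 42260 802041
26 12912 42941 759100
27 12221 43632 715468
28 11519 44334 671134
29 10805 45048 626086
30 10079 45774 580312
31 9343 46510 533802
32 8594 47259 486543
33 7833 48020 438523
34 7060 48793 389730
35 6274 49579 340151
36 5476 50377 289774
37 4665 51188 238586
38 3841 52012 186574
39 3003 52850 133724
40 2152 53701 80023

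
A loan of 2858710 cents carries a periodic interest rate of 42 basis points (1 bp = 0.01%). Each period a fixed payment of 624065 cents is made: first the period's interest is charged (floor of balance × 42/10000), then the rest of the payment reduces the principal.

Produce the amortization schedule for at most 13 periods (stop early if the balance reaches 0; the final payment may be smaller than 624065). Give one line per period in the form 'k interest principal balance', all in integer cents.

1 12006 612059 2246651
2 9435 614630 1632021
3 6854 617211 1014810
4 4262 619803 395007
5 1659 395007 0

1. interest=⌊2858710·42/10000⌋=12006; principal=624065-12006=612059; balance=2858710-612059=2246651
2. interest=⌊2246651·42/10000⌋=9435; principal=624065-9435=614630; balance=2246651-614630=1632021
3. interest=⌊1632021·42/10000⌋=6854; principal=624065-6854=617211; balance=1632021-617211=1014810
4. interest=⌊1014810·42/10000⌋=4262; principal=624065-4262=619803; balance=1014810-619803=395007
5. interest=⌊395007·42/10000⌋=1659; principal=min(624065-1659,395007)=395007; balance=395007-395007=0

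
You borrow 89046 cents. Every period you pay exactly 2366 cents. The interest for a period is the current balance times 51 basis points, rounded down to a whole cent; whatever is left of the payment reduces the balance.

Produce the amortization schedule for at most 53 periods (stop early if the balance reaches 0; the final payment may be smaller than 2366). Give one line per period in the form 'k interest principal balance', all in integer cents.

1. interest=⌊89046·51/10000⌋=454; principal=2366-454=1912; balance=89046-1912=87134
2. interest=⌊87134·51/10000⌋=444; principal=2366-444=1922; balance=87134-1922=85212
3. interest=⌊85212·51/10000⌋=434; principal=2366-434=1932; balance=85212-1932=83280
4. interest=⌊83280·51/10000⌋=424; principal=2366-424=1942; balance=83280-1942=81338
5. interest=⌊81338·51/10000⌋=414; principal=2366-414=1952; balance=81338-1952=79386
6. interest=⌊79386·51/10000⌋=404; principal=2366-404=1962; balance=79386-1962=77424
7. interest=⌊77424·51/10000⌋=394; principal=2366-394=1972; balance=77424-1972=75452
8. interest=⌊75452·51/10000⌋=384; principal=2366-384=1982; balance=75452-1982=73470
9. interest=⌊73470·51/10000⌋=374; principal=2366-374=1992; balance=73470-1992=71478
10. interest=⌊71478·51/10000⌋=364; principal=2366-364=2002; balance=71478-2002=69476
11. interest=⌊69476·51/10000⌋=354; principal=2366-354=2012; balance=69476-2012=67464
12. interest=⌊67464·51/10000⌋=344; principal=2366-344=2022; balance=67464-2022=65442
13. interest=⌊65442·51/10000⌋=333; principal=2366-333=2033; balance=65442-2033=63409
14. interest=⌊63409·51/10000⌋=323; principal=2366-323=2043; balance=63409-2043=61366
15. interest=⌊61366·51/10000⌋=312; principal=2366-312=2054; balance=61366-2054=59312
16. interest=⌊59312·51/10000⌋=302; principal=2366-302=2064; balance=59312-2064=57248
17. interest=⌊57248·51/10000⌋=291; principal=2366-291=2075; balance=57248-2075=55173
18. interest=⌊55173·51/10000⌋=281; principal=2366-281=2085; balance=55173-2085=53088
19. interest=⌊53088·51/10000⌋=270; principal=2366-270=2096; balance=53088-2096=50992
20. interest=⌊50992·51/10000⌋=260; principal=2366-260=2106; balance=50992-2106=48886
21. interest=⌊48886·51/10000⌋=249; principal=2366-249=2117; balance=48886-2117=46769
22. interest=⌊46769·51/10000⌋=238; principal=2366-238=2128; balance=46769-2128=44641
23. interest=⌊44641·51/10000⌋=227; principal=2366-227=2139; balance=44641-2139=42502
24. interest=⌊42502·51/10000⌋=216; principal=2366-216=2150; balance=42502-2150=40352
25. interest=⌊40352·51/10000⌋=205; principal=2366-205=2161; balance=40352-2161=38191
26. interest=⌊38191·51/10000⌋=194; principal=2366-194=2172; balance=38191-2172=36019
27. interest=⌊36019·51/10000⌋=183; principal=2366-183=2183; balance=36019-2183=33836
28. interest=⌊33836·51/10000⌋=172; principal=2366-172=2194; balance=33836-2194=31642
29. interest=⌊31642·51/10000⌋=161; principal=2366-161=2205; balance=31642-2205=29437
30. interest=⌊29437·51/10000⌋=150; principal=2366-150=2216; balance=29437-2216=27221
31. interest=⌊27221·51/10000⌋=138; principal=2366-138=2228; balance=27221-2228=24993
32. interest=⌊24993·51/10000⌋=127; principal=2366-127=2239; balance=24993-2239=22754
33. interest=⌊22754·51/10000⌋=116; principal=2366-116=2250; balance=22754-2250=20504
34. interest=⌊20504·51/10000⌋=104; principal=2366-104=2262; balance=20504-2262=18242
35. interest=⌊18242·51/10000⌋=93; principal=2366-93=2273; balance=18242-2273=15969
36. interest=⌊15969·51/10000⌋=81; principal=2366-81=2285; balance=15969-2285=13684
37. interest=⌊13684·51/10000⌋=69; principal=2366-69=2297; balance=13684-2297=11387
38. interest=⌊11387·51/10000⌋=58; principal=2366-58=2308; balance=11387-2308=9079
39. interest=⌊9079·51/10000⌋=46; principal=2366-46=2320; balance=9079-2320=6759
40. interest=⌊6759·51/10000⌋=34; principal=2366-34=2332; balance=6759-2332=4427
41. interest=⌊4427·51/10000⌋=22; principal=2366-22=2344; balance=4427-2344=2083
42. interest=⌊2083·51/10000⌋=10; principal=min(2366-10,2083)=2083; balance=2083-2083=0

1 454 1912 87134
2 444 1922 85212
3 434 1932 83280
4 424 1942 81338
5 414 1952 79386
6 404 1962 77424
7 394 1972 75452
8 384 1982 73470
9 374 1992 71478
10 364 2002 69476
11 354 2012 67464
12 344 2022 65442
13 333 2033 63409
14 323 2043 61366
15 312 2054 59312
16 302 2064 57248
17 291 2075 55173
18 281 2085 53088
19 270 2096 50992
20 260 2106 48886
21 249 2117 46769
22 238 2128 44641
23 227 2139 42502
24 216 2150 40352
25 205 2161 38191
26 194 2172 36019
27 183 2183 33836
28 172 2194 31642
29 161 2205 29437
30 150 2216 27221
31 138 2228 24993
32 127 2239 22754
33 116 2250 20504
34 104 2262 18242
35 93 2273 15969
36 81 2285 13684
37 69 2297 11387
38 58 2308 9079
39 46 2320 6759
40 34 2332 4427
41 22 2344 2083
42 10 2083 0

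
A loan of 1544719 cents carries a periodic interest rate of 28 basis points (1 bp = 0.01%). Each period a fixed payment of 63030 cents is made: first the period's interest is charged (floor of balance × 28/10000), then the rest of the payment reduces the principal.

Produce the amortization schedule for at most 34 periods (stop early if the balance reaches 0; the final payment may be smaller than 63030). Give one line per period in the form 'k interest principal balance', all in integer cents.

1. interest=⌊1544719·28/10000⌋=4325; principal=63030-4325=58705; balance=1544719-58705=1486014
2. interest=⌊1486014·28/10000⌋=4160; principal=63030-4160=58870; balance=1486014-58870=1427144
3. interest=⌊1427144·28/10000⌋=3996; principal=63030-3996=59034; balance=1427144-59034=1368110
4. interest=⌊1368110·28/10000⌋=3830; principal=63030-3830=59200; balance=1368110-59200=1308910
5. interest=⌊1308910·28/10000⌋=3664; principal=63030-3664=59366; balance=1308910-59366=1249544
6. interest=⌊1249544·28/10000⌋=3498; principal=63030-3498=59532; balance=1249544-59532=1190012
7. interest=⌊1190012·28/10000⌋=3332; principal=63030-3332=59698; balance=1190012-59698=1130314
8. interest=⌊1130314·28/10000⌋=3164; principal=63030-3164=59866; balance=1130314-59866=1070448
9. interest=⌊1070448·28/10000⌋=2997; principal=63030-2997=60033; balance=1070448-60033=1010415
10. interest=⌊1010415·28/10000⌋=2829; principal=63030-2829=60201; balance=1010415-60201=950214
11. interest=⌊950214·28/10000⌋=2660; principal=63030-2660=60370; balance=950214-60370=889844
12. interest=⌊889844·28/10000⌋=2491; principal=63030-2491=60539; balance=889844-60539=829305
13. interest=⌊829305·28/10000⌋=2322; principal=63030-2322=60708; balance=829305-60708=768597
14. interest=⌊768597·28/10000⌋=2152; principal=63030-2152=60878; balance=768597-60878=707719
15. interest=⌊707719·28/10000⌋=1981; principal=63030-1981=61049; balance=707719-61049=646670
16. interest=⌊646670·28/10000⌋=1810; principal=63030-1810=61220; balance=646670-61220=585450
17. interest=⌊585450·28/10000⌋=1639; principal=63030-1639=61391; balance=585450-61391=524059
18. interest=⌊524059·28/10000⌋=1467; principal=63030-1467=61563; balance=524059-61563=462496
19. interest=⌊462496·28/10000⌋=1294; principal=63030-1294=61736; balance=462496-61736=400760
20. interest=⌊400760·28/10000⌋=1122; principal=63030-1122=61908; balance=400760-61908=338852
21. interest=⌊338852·28/10000⌋=948; principal=63030-948=62082; balance=338852-62082=276770
22. interest=⌊276770·28/10000⌋=774; principal=63030-774=62256; balance=276770-62256=214514
23. interest=⌊214514·28/10000⌋=600; principal=63030-600=62430; balance=214514-62430=152084
24. interest=⌊152084·28/10000⌋=425; principal=63030-425=62605; balance=152084-62605=89479
25. interest=⌊89479·28/10000⌋=250; principal=63030-250=62780; balance=89479-62780=26699
26. interest=⌊26699·28/10000⌋=74; principal=min(63030-74,26699)=26699; balance=26699-26699=0

1 4325 58705 1486014
2 4160 58870 1427144
3 3996 59034 1368110
4 3830 59200 1308910
5 3664 59366 1249544
6 3498 59532 1190012
7 3332 59698 1130314
8 3164 59866 1070448
9 2997 60033 1010415
10 2829 60201 950214
11 2660 60370 889844
12 2491 60539 829305
13 2322 60708 768597
14 2152 60878 707719
15 1981 61049 646670
16 1810 61220 585450
17 1639 61391 524059
18 1467 61563 462496
19 1294 61736 400760
20 1122 61908 338852
21 948 62082 276770
22 774 62256 214514
23 600 62430 152084
24 425 62605 89479
25 250 62780 26699
26 74 26699 0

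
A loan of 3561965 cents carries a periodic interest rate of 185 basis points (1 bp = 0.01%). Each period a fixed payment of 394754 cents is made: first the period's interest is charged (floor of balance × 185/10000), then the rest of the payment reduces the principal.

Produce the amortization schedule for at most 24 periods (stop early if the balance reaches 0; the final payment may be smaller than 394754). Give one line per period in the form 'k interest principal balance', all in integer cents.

1 65896 328858 3233107
2 59812 334942 2898165
3 53616 341138 2557027
4 47304 347450 2209577
5 40877 353877 1855700
6 34330 360424 1495276
7 27662 367092 1128184
8 20871 373883 754301
9 13954 380800 373501
10 6909 373501 0

1. interest=⌊3561965·185/10000⌋=65896; principal=394754-65896=328858; balance=3561965-328858=3233107
2. interest=⌊3233107·185/10000⌋=59812; principal=394754-59812=334942; balance=3233107-334942=2898165
3. interest=⌊2898165·185/10000⌋=53616; principal=394754-53616=341138; balance=2898165-341138=2557027
4. interest=⌊2557027·185/10000⌋=47304; principal=394754-47304=347450; balance=2557027-347450=2209577
5. interest=⌊2209577·185/10000⌋=40877; principal=394754-40877=353877; balance=2209577-353877=1855700
6. interest=⌊1855700·185/10000⌋=34330; principal=394754-34330=360424; balance=1855700-360424=1495276
7. interest=⌊1495276·185/10000⌋=27662; principal=394754-27662=367092; balance=1495276-367092=1128184
8. interest=⌊1128184·185/10000⌋=20871; principal=394754-20871=373883; balance=1128184-373883=754301
9. interest=⌊754301·185/10000⌋=13954; principal=394754-13954=380800; balance=754301-380800=373501
10. interest=⌊373501·185/10000⌋=6909; principal=min(394754-6909,373501)=373501; balance=373501-373501=0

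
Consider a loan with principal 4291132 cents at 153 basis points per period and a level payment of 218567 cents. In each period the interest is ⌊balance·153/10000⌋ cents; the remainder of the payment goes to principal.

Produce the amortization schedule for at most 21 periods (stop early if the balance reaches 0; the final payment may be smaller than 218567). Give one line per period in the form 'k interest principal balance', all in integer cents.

1 65654 152913 4138219
2 63314 155253 3982966
3 60939 157628 3825338
4 58527 160040 3665298
5 56079 162488 3502810
6 53592 164975 3337835
7 51068 167499 3170336
8 48506 170061 3000275
9 45904 172663 2827612
10 43262 175305 2652307
11 40580 177987 2474320
12 37857 180710 2293610
13 35092 183475 2110135
14 32285 186282 1923853
15 29434 189133 1734720
16 26541 192026 1542694
17 23603 194964 1347730
18 20620 197947 1149783
19 17591 200976 948807
20 14516 204051 744756
21 11394 207173 537583

1. interest=⌊4291132·153/10000⌋=65654; principal=218567-65654=152913; balance=4291132-152913=4138219
2. interest=⌊4138219·153/10000⌋=63314; principal=218567-63314=155253; balance=4138219-155253=3982966
3. interest=⌊3982966·153/10000⌋=60939; principal=218567-60939=157628; balance=3982966-157628=3825338
4. interest=⌊3825338·153/10000⌋=58527; principal=218567-58527=160040; balance=3825338-160040=3665298
5. interest=⌊3665298·153/10000⌋=56079; principal=218567-56079=162488; balance=3665298-162488=3502810
6. interest=⌊3502810·153/10000⌋=53592; principal=218567-53592=164975; balance=3502810-164975=3337835
7. interest=⌊3337835·153/10000⌋=51068; principal=218567-51068=167499; balance=3337835-167499=3170336
8. interest=⌊3170336·153/10000⌋=48506; principal=218567-48506=170061; balance=3170336-170061=3000275
9. interest=⌊3000275·153/10000⌋=45904; principal=218567-45904=172663; balance=3000275-172663=2827612
10. interest=⌊2827612·153/10000⌋=43262; principal=218567-43262=175305; balance=2827612-175305=2652307
11. interest=⌊2652307·153/10000⌋=40580; principal=218567-40580=177987; balance=2652307-177987=2474320
12. interest=⌊2474320·153/10000⌋=37857; principal=218567-37857=180710; balance=2474320-180710=2293610
13. interest=⌊2293610·153/10000⌋=35092; principal=218567-35092=183475; balance=2293610-183475=2110135
14. interest=⌊2110135·153/10000⌋=32285; principal=218567-32285=186282; balance=2110135-186282=1923853
15. interest=⌊1923853·153/10000⌋=29434; principal=218567-29434=189133; balance=1923853-189133=1734720
16. interest=⌊1734720·153/10000⌋=26541; principal=218567-26541=192026; balance=1734720-192026=1542694
17. interest=⌊1542694·153/10000⌋=23603; principal=218567-23603=194964; balance=1542694-194964=1347730
18. interest=⌊1347730·153/10000⌋=20620; principal=218567-20620=197947; balance=1347730-197947=1149783
19. interest=⌊1149783·153/10000⌋=17591; principal=218567-17591=200976; balance=1149783-200976=948807
20. interest=⌊948807·153/10000⌋=14516; principal=218567-14516=204051; balance=948807-204051=744756
21. interest=⌊744756·153/10000⌋=11394; principal=218567-11394=207173; balance=744756-207173=537583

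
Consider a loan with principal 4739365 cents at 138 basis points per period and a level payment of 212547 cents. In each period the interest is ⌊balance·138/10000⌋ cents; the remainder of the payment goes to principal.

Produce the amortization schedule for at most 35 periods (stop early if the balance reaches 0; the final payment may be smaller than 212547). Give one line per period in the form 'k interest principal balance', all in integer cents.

1 65403 147144 4592221
2 63372 149175 4443046
3 61314 151233 4291813
4 59227 153320 4138493
5 57111 155436 3983057
6 54966 157581 3825476
7 52791 159756 3665720
8 50586 161961 3503759
9 48351 164196 3339563
10 46085 166462 3173101
11 43788 168759 3004342
12 41459 171088 2833254
13 39098 173449 2659805
14 36705 175842 2483963
15 34278 178269 2305694
16 31818 180729 2124965
17 29324 183223 1941742
18 26796 185751 1755991
19 24232 188315 1567676
20 21633 190914 1376762
21 18999 193548 1183214
22 16328 196219 986995
23 13620 198927 788068
24 10875 201672 586396
25 8092 204455 381941
26 5270 207277 174664
27 2410 174664 0

1. interest=⌊4739365·138/10000⌋=65403; principal=212547-65403=147144; balance=4739365-147144=4592221
2. interest=⌊4592221·138/10000⌋=63372; principal=212547-63372=149175; balance=4592221-149175=4443046
3. interest=⌊4443046·138/10000⌋=61314; principal=212547-61314=151233; balance=4443046-151233=4291813
4. interest=⌊4291813·138/10000⌋=59227; principal=212547-59227=153320; balance=4291813-153320=4138493
5. interest=⌊4138493·138/10000⌋=57111; principal=212547-57111=155436; balance=4138493-155436=3983057
6. interest=⌊3983057·138/10000⌋=54966; principal=212547-54966=157581; balance=3983057-157581=3825476
7. interest=⌊3825476·138/10000⌋=52791; principal=212547-52791=159756; balance=3825476-159756=3665720
8. interest=⌊3665720·138/10000⌋=50586; principal=212547-50586=161961; balance=3665720-161961=3503759
9. interest=⌊3503759·138/10000⌋=48351; principal=212547-48351=164196; balance=3503759-164196=3339563
10. interest=⌊3339563·138/10000⌋=46085; principal=212547-46085=166462; balance=3339563-166462=3173101
11. interest=⌊3173101·138/10000⌋=43788; principal=212547-43788=168759; balance=3173101-168759=3004342
12. interest=⌊3004342·138/10000⌋=41459; principal=212547-41459=171088; balance=3004342-171088=2833254
13. interest=⌊2833254·138/10000⌋=39098; principal=212547-39098=173449; balance=2833254-173449=2659805
14. interest=⌊2659805·138/10000⌋=36705; principal=212547-36705=175842; balance=2659805-175842=2483963
15. interest=⌊2483963·138/10000⌋=34278; principal=212547-34278=178269; balance=2483963-178269=2305694
16. interest=⌊2305694·138/10000⌋=31818; principal=212547-31818=180729; balance=2305694-180729=2124965
17. interest=⌊2124965·138/10000⌋=29324; principal=212547-29324=183223; balance=2124965-183223=1941742
18. interest=⌊1941742·138/10000⌋=26796; principal=212547-26796=185751; balance=1941742-185751=1755991
19. interest=⌊1755991·138/10000⌋=24232; principal=212547-24232=188315; balance=1755991-188315=1567676
20. interest=⌊1567676·138/10000⌋=21633; principal=212547-21633=190914; balance=1567676-190914=1376762
21. interest=⌊1376762·138/10000⌋=18999; principal=212547-18999=193548; balance=1376762-193548=1183214
22. interest=⌊1183214·138/10000⌋=16328; principal=212547-16328=196219; balance=1183214-196219=986995
23. interest=⌊986995·138/10000⌋=13620; principal=212547-13620=198927; balance=986995-198927=788068
24. interest=⌊788068·138/10000⌋=10875; principal=212547-10875=201672; balance=788068-201672=586396
25. interest=⌊586396·138/10000⌋=8092; principal=212547-8092=204455; balance=586396-204455=381941
26. interest=⌊381941·138/10000⌋=5270; principal=212547-5270=207277; balance=381941-207277=174664
27. interest=⌊174664·138/10000⌋=2410; principal=min(212547-2410,174664)=174664; balance=174664-174664=0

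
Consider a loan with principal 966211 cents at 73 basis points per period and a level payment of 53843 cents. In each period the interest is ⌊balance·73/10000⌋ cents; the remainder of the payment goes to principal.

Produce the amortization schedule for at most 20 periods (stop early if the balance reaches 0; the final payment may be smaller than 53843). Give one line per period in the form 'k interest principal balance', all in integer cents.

1. interest=⌊966211·73/10000⌋=7053; principal=53843-7053=46790; balance=966211-46790=919421
2. interest=⌊919421·73/10000⌋=6711; principal=53843-6711=47132; balance=919421-47132=872289
3. interest=⌊872289·73/10000⌋=6367; principal=53843-6367=47476; balance=872289-47476=824813
4. interest=⌊824813·73/10000⌋=6021; principal=53843-6021=47822; balance=824813-47822=776991
5. interest=⌊776991·73/10000⌋=5672; principal=53843-5672=48171; balance=776991-48171=728820
6. interest=⌊728820·73/10000⌋=5320; principal=53843-5320=48523; balance=728820-48523=680297
7. interest=⌊680297·73/10000⌋=4966; principal=53843-4966=48877; balance=680297-48877=631420
8. interest=⌊631420·73/10000⌋=4609; principal=53843-4609=49234; balance=631420-49234=582186
9. interest=⌊582186·73/10000⌋=4249; principal=53843-4249=49594; balance=582186-49594=532592
10. interest=⌊532592·73/10000⌋=3887; principal=53843-3887=49956; balance=532592-49956=482636
11. interest=⌊482636·73/10000⌋=3523; principal=53843-3523=50320; balance=482636-50320=432316
12. interest=⌊432316·73/10000⌋=3155; principal=53843-3155=50688; balance=432316-50688=381628
13. interest=⌊381628·73/10000⌋=2785; principal=53843-2785=51058; balance=381628-51058=330570
14. interest=⌊330570·73/10000⌋=2413; principal=53843-2413=51430; balance=330570-51430=279140
15. interest=⌊279140·73/10000⌋=2037; principal=53843-2037=51806; balance=279140-51806=227334
16. interest=⌊227334·73/10000⌋=1659; principal=53843-1659=52184; balance=227334-52184=175150
17. interest=⌊175150·73/10000⌋=1278; principal=53843-1278=52565; balance=175150-52565=122585
18. interest=⌊122585·73/10000⌋=894; principal=53843-894=52949; balance=122585-52949=69636
19. interest=⌊69636·73/10000⌋=508; principal=53843-508=53335; balance=69636-53335=16301
20. interest=⌊16301·73/10000⌋=118; principal=min(53843-118,16301)=16301; balance=16301-16301=0

1 7053 46790 919421
2 6711 47132 872289
3 6367 47476 824813
4 6021 47822 776991
5 5672 48171 728820
6 5320 48523 680297
7 4966 48877 631420
8 4609 49234 582186
9 4249 49594 532592
10 3887 49956 482636
11 3523 50320 432316
12 3155 50688 381628
13 2785 51058 330570
14 2413 51430 279140
15 2037 51806 227334
16 1659 52184 175150
17 1278 52565 122585
18 894 52949 69636
19 508 53335 16301
20 118 16301 0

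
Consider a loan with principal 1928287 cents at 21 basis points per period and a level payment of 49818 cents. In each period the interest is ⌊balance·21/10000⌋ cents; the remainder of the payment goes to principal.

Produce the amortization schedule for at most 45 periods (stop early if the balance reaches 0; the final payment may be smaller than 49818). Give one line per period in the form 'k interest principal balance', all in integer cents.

1. interest=⌊1928287·21/10000⌋=4049; principal=49818-4049=45769; balance=1928287-45769=1882518
2. interest=⌊1882518·21/10000⌋=3953; principal=49818-3953=45865; balance=1882518-45865=1836653
3. interest=⌊1836653·21/10000⌋=3856; principal=49818-3856=45962; balance=1836653-45962=1790691
4. interest=⌊1790691·21/10000⌋=3760; principal=49818-3760=46058; balance=1790691-46058=1744633
5. interest=⌊1744633·21/10000⌋=3663; principal=49818-3663=46155; balance=1744633-46155=1698478
6. interest=⌊1698478·21/10000⌋=3566; principal=49818-3566=46252; balance=1698478-46252=1652226
7. interest=⌊1652226·21/10000⌋=3469; principal=49818-3469=46349; balance=1652226-46349=1605877
8. interest=⌊1605877·21/10000⌋=3372; principal=49818-3372=46446; balance=1605877-46446=1559431
9. interest=⌊1559431·21/10000⌋=3274; principal=49818-3274=46544; balance=1559431-46544=1512887
10. interest=⌊1512887·21/10000⌋=3177; principal=49818-3177=46641; balance=1512887-46641=1466246
11. interest=⌊1466246·21/10000⌋=3079; principal=49818-3079=46739; balance=1466246-46739=1419507
12. interest=⌊1419507·21/10000⌋=2980; principal=49818-2980=46838; balance=1419507-46838=1372669
13. interest=⌊1372669·21/10000⌋=2882; principal=49818-2882=46936; balance=1372669-46936=1325733
14. interest=⌊1325733·21/10000⌋=2784; principal=49818-2784=47034; balance=1325733-47034=1278699
15. interest=⌊1278699·21/10000⌋=2685; principal=49818-2685=47133; balance=1278699-47133=1231566
16. interest=⌊1231566·21/10000⌋=2586; principal=49818-2586=47232; balance=1231566-47232=1184334
17. interest=⌊1184334·21/10000⌋=2487; principal=49818-2487=47331; balance=1184334-47331=1137003
18. interest=⌊1137003·21/10000⌋=2387; principal=49818-2387=47431; balance=1137003-47431=1089572
19. interest=⌊1089572·21/10000⌋=2288; principal=49818-2288=47530; balance=1089572-47530=1042042
20. interest=⌊1042042·21/10000⌋=2188; principal=49818-2188=47630; balance=1042042-47630=994412
21. interest=⌊994412·21/10000⌋=2088; principal=49818-2088=47730; balance=994412-47730=946682
22. interest=⌊946682·21/10000⌋=1988; principal=49818-1988=47830; balance=946682-47830=898852
23. interest=⌊898852·21/10000⌋=1887; principal=49818-1887=47931; balance=898852-47931=850921
24. interest=⌊850921·21/10000⌋=1786; principal=49818-1786=48032; balance=850921-48032=802889
25. interest=⌊802889·21/10000⌋=1686; principal=49818-1686=48132; balance=802889-48132=754757
26. interest=⌊754757·21/10000⌋=1584; principal=49818-1584=48234; balance=754757-48234=706523
27. interest=⌊706523·21/10000⌋=1483; principal=49818-1483=48335; balance=706523-48335=658188
28. interest=⌊658188·21/10000⌋=1382; principal=49818-1382=48436; balance=658188-48436=609752
29. interest=⌊609752·21/10000⌋=1280; principal=49818-1280=48538; balance=609752-48538=561214
30. interest=⌊561214·21/10000⌋=1178; principal=49818-1178=48640; balance=561214-48640=512574
31. interest=⌊512574·21/10000⌋=1076; principal=49818-1076=48742; balance=512574-48742=463832
32. interest=⌊463832·21/10000⌋=974; principal=49818-974=48844; balance=463832-48844=414988
33. interest=⌊414988·21/10000⌋=871; principal=49818-871=48947; balance=414988-48947=366041
34. interest=⌊366041·21/10000⌋=768; principal=49818-768=49050; balance=366041-49050=316991
35. interest=⌊316991·21/10000⌋=665; principal=49818-665=49153; balance=316991-49153=267838
36. interest=⌊267838·21/10000⌋=562; principal=49818-562=49256; balance=267838-49256=218582
37. interest=⌊218582·21/10000⌋=459; principal=49818-459=49359; balance=218582-49359=169223
38. interest=⌊169223·21/10000⌋=355; principal=49818-355=49463; balance=169223-49463=119760
39. interest=⌊119760·21/10000⌋=251; principal=49818-251=49567; balance=119760-49567=70193
40. interest=⌊70193·21/10000⌋=147; principal=49818-147=49671; balance=70193-49671=20522
41. interest=⌊20522·21/10000⌋=43; principal=min(49818-43,20522)=20522; balance=20522-20522=0

1 4049 45769 1882518
2 3953 45865 1836653
3 3856 45962 1790691
4 3760 46058 1744633
5 3663 46155 1698478
6 3566 46252 1652226
7 3469 46349 1605877
8 3372 46446 1559431
9 3274 46544 1512887
10 3177 46641 1466246
11 3079 46739 1419507
12 2980 46838 1372669
13 2882 46936 1325733
14 2784 47034 1278699
15 2685 47133 1231566
16 2586 47232 1184334
17 2487 47331 1137003
18 2387 47431 1089572
19 2288 47530 1042042
20 2188 47630 994412
21 2088 47730 946682
22 1988 47830 898852
23 1887 47931 850921
24 1786 48032 802889
25 1686 48132 754757
26 1584 48234 706523
27 1483 48335 658188
28 1382 48436 609752
29 1280 48538 561214
30 1178 48640 512574
31 1076 48742 463832
32 974 48844 414988
33 871 48947 366041
34 768 49050 316991
35 665 49153 267838
36 562 49256 218582
37 459 49359 169223
38 355 49463 119760
39 251 49567 70193
40 147 49671 20522
41 43 20522 0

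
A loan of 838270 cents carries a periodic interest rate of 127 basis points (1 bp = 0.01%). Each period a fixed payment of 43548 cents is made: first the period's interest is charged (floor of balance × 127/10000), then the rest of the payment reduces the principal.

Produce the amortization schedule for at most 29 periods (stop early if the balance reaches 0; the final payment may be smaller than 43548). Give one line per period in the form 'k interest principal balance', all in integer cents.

1. interest=⌊838270·127/10000⌋=10646; principal=43548-10646=32902; balance=838270-32902=805368
2. interest=⌊805368·127/10000⌋=10228; principal=43548-10228=33320; balance=805368-33320=772048
3. interest=⌊772048·127/10000⌋=9805; principal=43548-9805=33743; balance=772048-33743=738305
4. interest=⌊738305·127/10000⌋=9376; principal=43548-9376=34172; balance=738305-34172=704133
5. interest=⌊704133·127/10000⌋=8942; principal=43548-8942=34606; balance=704133-34606=669527
6. interest=⌊669527·127/10000⌋=8502; principal=43548-8502=35046; balance=669527-35046=634481
7. interest=⌊634481·127/10000⌋=8057; principal=43548-8057=35491; balance=634481-35491=598990
8. interest=⌊598990·127/10000⌋=7607; principal=43548-7607=35941; balance=598990-35941=563049
9. interest=⌊563049·127/10000⌋=7150; principal=43548-7150=36398; balance=563049-36398=526651
10. interest=⌊526651·127/10000⌋=6688; principal=43548-6688=36860; balance=526651-36860=489791
11. interest=⌊489791·127/10000⌋=6220; principal=43548-6220=37328; balance=489791-37328=452463
12. interest=⌊452463·127/10000⌋=5746; principal=43548-5746=37802; balance=452463-37802=414661
13. interest=⌊414661·127/10000⌋=5266; principal=43548-5266=38282; balance=414661-38282=376379
14. interest=⌊376379·127/10000⌋=4780; principal=43548-4780=38768; balance=376379-38768=337611
15. interest=⌊337611·127/10000⌋=4287; principal=43548-4287=39261; balance=337611-39261=298350
16. interest=⌊298350·127/10000⌋=3789; principal=43548-3789=39759; balance=298350-39759=258591
17. interest=⌊258591·127/10000⌋=3284; principal=43548-3284=40264; balance=258591-40264=218327
18. interest=⌊218327·127/10000⌋=2772; principal=43548-2772=40776; balance=218327-40776=177551
19. interest=⌊177551·127/10000⌋=2254; principal=43548-2254=41294; balance=177551-41294=136257
20. interest=⌊136257·127/10000⌋=1730; principal=43548-1730=41818; balance=136257-41818=94439
21. interest=⌊94439·127/10000⌋=1199; principal=43548-1199=42349; balance=94439-42349=52090
22. interest=⌊52090·127/10000⌋=661; principal=43548-661=42887; balance=52090-42887=9203
23. interest=⌊9203·127/10000⌋=116; principal=min(43548-116,9203)=9203; balance=9203-9203=0

1 10646 32902 805368
2 10228 33320 772048
3 9805 33743 738305
4 9376 34172 704133
5 8942 34606 669527
6 8502 35046 634481
7 8057 35491 598990
8 7607 35941 563049
9 7150 36398 526651
10 6688 36860 489791
11 6220 37328 452463
12 5746 37802 414661
13 5266 38282 376379
14 4780 38768 337611
15 4287 39261 298350
16 3789 39759 258591
17 3284 40264 218327
18 2772 40776 177551
19 2254 41294 136257
20 1730 41818 94439
21 1199 42349 52090
22 661 42887 9203
23 116 9203 0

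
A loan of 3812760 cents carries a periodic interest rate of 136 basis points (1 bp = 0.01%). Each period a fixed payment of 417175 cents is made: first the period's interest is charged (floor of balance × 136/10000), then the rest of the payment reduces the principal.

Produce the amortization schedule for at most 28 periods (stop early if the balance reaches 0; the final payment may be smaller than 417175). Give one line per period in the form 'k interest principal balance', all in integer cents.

1. interest=⌊3812760·136/10000⌋=51853; principal=417175-51853=365322; balance=3812760-365322=3447438
2. interest=⌊3447438·136/10000⌋=46885; principal=417175-46885=370290; balance=3447438-370290=3077148
3. interest=⌊3077148·136/10000⌋=41849; principal=417175-41849=375326; balance=3077148-375326=2701822
4. interest=⌊2701822·136/10000⌋=36744; principal=417175-36744=380431; balance=2701822-380431=2321391
5. interest=⌊2321391·136/10000⌋=31570; principal=417175-31570=385605; balance=2321391-385605=1935786
6. interest=⌊1935786·136/10000⌋=26326; principal=417175-26326=390849; balance=1935786-390849=1544937
7. interest=⌊1544937·136/10000⌋=21011; principal=417175-21011=396164; balance=1544937-396164=1148773
8. interest=⌊1148773·136/10000⌋=15623; principal=417175-15623=401552; balance=1148773-401552=747221
9. interest=⌊747221·136/10000⌋=10162; principal=417175-10162=407013; balance=747221-407013=340208
10. interest=⌊340208·136/10000⌋=4626; principal=min(417175-4626,340208)=340208; balance=340208-340208=0

1 51853 365322 3447438
2 46885 370290 3077148
3 41849 375326 2701822
4 36744 380431 2321391
5 31570 385605 1935786
6 26326 390849 1544937
7 21011 396164 1148773
8 15623 401552 747221
9 10162 407013 340208
10 4626 340208 0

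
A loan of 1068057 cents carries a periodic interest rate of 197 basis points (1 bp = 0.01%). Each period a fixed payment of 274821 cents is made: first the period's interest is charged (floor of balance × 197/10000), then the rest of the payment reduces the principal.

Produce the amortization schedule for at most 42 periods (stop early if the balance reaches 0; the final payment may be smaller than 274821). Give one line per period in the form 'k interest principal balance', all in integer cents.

1. interest=⌊1068057·197/10000⌋=21040; principal=274821-21040=253781; balance=1068057-253781=814276
2. interest=⌊814276·197/10000⌋=16041; principal=274821-16041=258780; balance=814276-258780=555496
3. interest=⌊555496·197/10000⌋=10943; principal=274821-10943=263878; balance=555496-263878=291618
4. interest=⌊291618·197/10000⌋=5744; principal=274821-5744=269077; balance=291618-269077=22541
5. interest=⌊22541·197/10000⌋=444; principal=min(274821-444,22541)=22541; balance=22541-22541=0

1 21040 253781 814276
2 16041 258780 555496
3 10943 263878 291618
4 5744 269077 22541
5 444 22541 0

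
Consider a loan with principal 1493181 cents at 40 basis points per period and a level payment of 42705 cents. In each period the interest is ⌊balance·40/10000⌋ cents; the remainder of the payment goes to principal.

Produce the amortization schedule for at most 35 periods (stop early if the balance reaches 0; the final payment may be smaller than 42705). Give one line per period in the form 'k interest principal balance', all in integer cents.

1 5972 36733 1456448
2 5825 36880 1419568
3 5678 37027 1382541
4 5530 37175 1345366
5 5381 37324 1308042
6 5232 37473 1270569
7 5082 37623 1232946
8 4931 37774 1195172
9 4780 37925 1157247
10 4628 38077 1119170
11 4476 38229 1080941
12 4323 38382 1042559
13 4170 38535 1004024
14 4016 38689 965335
15 3861 38844 926491
16 3705 39000 887491
17 3549 39156 848335
18 3393 39312 809023
19 3236 39469 769554
20 3078 39627 729927
21 2919 39786 690141
22 2760 39945 650196
23 2600 40105 610091
24 2440 40265 569826
25 2279 40426 529400
26 2117 40588 488812
27 1955 40750 448062
28 1792 40913 407149
29 1628 41077 366072
30 1464 41241 324831
31 1299 41406 283425
32 1133 41572 241853
33 967 41738 200115
34 800 41905 158210
35 632 42073 116137

1. interest=⌊1493181·40/10000⌋=5972; principal=42705-5972=36733; balance=1493181-36733=1456448
2. interest=⌊1456448·40/10000⌋=5825; principal=42705-5825=36880; balance=1456448-36880=1419568
3. interest=⌊1419568·40/10000⌋=5678; principal=42705-5678=37027; balance=1419568-37027=1382541
4. interest=⌊1382541·40/10000⌋=5530; principal=42705-5530=37175; balance=1382541-37175=1345366
5. interest=⌊1345366·40/10000⌋=5381; principal=42705-5381=37324; balance=1345366-37324=1308042
6. interest=⌊1308042·40/10000⌋=5232; principal=42705-5232=37473; balance=1308042-37473=1270569
7. interest=⌊1270569·40/10000⌋=5082; principal=42705-5082=37623; balance=1270569-37623=1232946
8. interest=⌊1232946·40/10000⌋=4931; principal=42705-4931=37774; balance=1232946-37774=1195172
9. interest=⌊1195172·40/10000⌋=4780; principal=42705-4780=37925; balance=1195172-37925=1157247
10. interest=⌊1157247·40/10000⌋=4628; principal=42705-4628=38077; balance=1157247-38077=1119170
11. interest=⌊1119170·40/10000⌋=4476; principal=42705-4476=38229; balance=1119170-38229=1080941
12. interest=⌊1080941·40/10000⌋=4323; principal=42705-4323=38382; balance=1080941-38382=1042559
13. interest=⌊1042559·40/10000⌋=4170; principal=42705-4170=38535; balance=1042559-38535=1004024
14. interest=⌊1004024·40/10000⌋=4016; principal=42705-4016=38689; balance=1004024-38689=965335
15. interest=⌊965335·40/10000⌋=3861; principal=42705-3861=38844; balance=965335-38844=926491
16. interest=⌊926491·40/10000⌋=3705; principal=42705-3705=39000; balance=926491-39000=887491
17. interest=⌊887491·40/10000⌋=3549; principal=42705-3549=39156; balance=887491-39156=848335
18. interest=⌊848335·40/10000⌋=3393; principal=42705-3393=39312; balance=848335-39312=809023
19. interest=⌊809023·40/10000⌋=3236; principal=42705-3236=39469; balance=809023-39469=769554
20. interest=⌊769554·40/10000⌋=3078; principal=42705-3078=39627; balance=769554-39627=729927
21. interest=⌊729927·40/10000⌋=2919; principal=42705-2919=39786; balance=729927-39786=690141
22. interest=⌊690141·40/10000⌋=2760; principal=42705-2760=39945; balance=690141-39945=650196
23. interest=⌊650196·40/10000⌋=2600; principal=42705-2600=40105; balance=650196-40105=610091
24. interest=⌊610091·40/10000⌋=2440; principal=42705-2440=40265; balance=610091-40265=569826
25. interest=⌊569826·40/10000⌋=2279; principal=42705-2279=40426; balance=569826-40426=529400
26. interest=⌊529400·40/10000⌋=2117; principal=42705-2117=40588; balance=529400-40588=488812
27. interest=⌊488812·40/10000⌋=1955; principal=42705-1955=40750; balance=488812-40750=448062
28. interest=⌊448062·40/10000⌋=1792; principal=42705-1792=40913; balance=448062-40913=407149
29. interest=⌊407149·40/10000⌋=1628; principal=42705-1628=41077; balance=407149-41077=366072
30. interest=⌊366072·40/10000⌋=1464; principal=42705-1464=41241; balance=366072-41241=324831
31. interest=⌊324831·40/10000⌋=1299; principal=42705-1299=41406; balance=324831-41406=283425
32. interest=⌊283425·40/10000⌋=1133; principal=42705-1133=41572; balance=283425-41572=241853
33. interest=⌊241853·40/10000⌋=967; principal=42705-967=41738; balance=241853-41738=200115
34. interest=⌊200115·40/10000⌋=800; principal=42705-800=41905; balance=200115-41905=158210
35. interest=⌊158210·40/10000⌋=632; principal=42705-632=42073; balance=158210-42073=116137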